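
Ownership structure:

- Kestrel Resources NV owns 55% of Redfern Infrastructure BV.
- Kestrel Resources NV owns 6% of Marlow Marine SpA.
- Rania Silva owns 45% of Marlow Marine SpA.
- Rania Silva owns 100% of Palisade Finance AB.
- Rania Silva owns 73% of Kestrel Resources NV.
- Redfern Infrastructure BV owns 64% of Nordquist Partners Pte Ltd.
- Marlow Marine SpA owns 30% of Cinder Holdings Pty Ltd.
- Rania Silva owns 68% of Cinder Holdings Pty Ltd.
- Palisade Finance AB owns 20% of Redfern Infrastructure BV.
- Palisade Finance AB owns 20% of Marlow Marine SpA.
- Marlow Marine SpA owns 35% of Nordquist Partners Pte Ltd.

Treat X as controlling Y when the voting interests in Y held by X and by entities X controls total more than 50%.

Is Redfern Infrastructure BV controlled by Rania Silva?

Rania holds 73% of Kestrel, so Rania controls Kestrel.
Rania holds 100% of Palisade, so Rania controls Palisade.
Kestrel and Palisade together hold 55% + 20% = 75% of Redfern, so Rania controls Redfern.

Yes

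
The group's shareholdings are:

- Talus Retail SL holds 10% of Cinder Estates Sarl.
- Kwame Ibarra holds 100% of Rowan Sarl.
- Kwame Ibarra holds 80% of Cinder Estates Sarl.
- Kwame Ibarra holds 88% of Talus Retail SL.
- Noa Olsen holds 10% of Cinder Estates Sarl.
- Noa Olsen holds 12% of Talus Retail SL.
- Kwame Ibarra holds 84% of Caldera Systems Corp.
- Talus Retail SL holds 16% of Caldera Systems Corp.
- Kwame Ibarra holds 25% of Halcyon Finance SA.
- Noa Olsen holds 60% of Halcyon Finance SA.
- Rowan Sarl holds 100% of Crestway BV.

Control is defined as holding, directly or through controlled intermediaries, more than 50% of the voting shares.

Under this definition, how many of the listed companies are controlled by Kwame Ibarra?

Kwame holds 88% of Talus, so Kwame controls Talus.
Kwame holds 100% of Rowan, so Kwame controls Rowan.
Kwame and Talus together hold 80% + 10% = 90% of Cinder, so Kwame controls Cinder.
Rowan holds 100% of Crestway, so Kwame controls Crestway.
Talus and Kwame together hold 16% + 84% = 100% of Caldera, so Kwame controls Caldera.
No other company's threshold is met.
Kwame controls 5 companies.

5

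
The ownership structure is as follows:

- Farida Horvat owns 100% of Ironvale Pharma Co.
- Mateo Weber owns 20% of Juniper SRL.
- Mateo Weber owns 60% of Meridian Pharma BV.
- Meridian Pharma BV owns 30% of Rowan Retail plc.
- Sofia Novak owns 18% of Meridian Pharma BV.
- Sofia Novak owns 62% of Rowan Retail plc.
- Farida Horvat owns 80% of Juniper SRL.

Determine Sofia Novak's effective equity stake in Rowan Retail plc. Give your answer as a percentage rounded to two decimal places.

67.40%

Sofia reaches Rowan along 2 paths.
Via Meridian: 18% × 30% = 5.4%.
Direct stake: 62% = 62%.
Total: 5.4% + 62% = 67.4%.
Rounded: 67.40%.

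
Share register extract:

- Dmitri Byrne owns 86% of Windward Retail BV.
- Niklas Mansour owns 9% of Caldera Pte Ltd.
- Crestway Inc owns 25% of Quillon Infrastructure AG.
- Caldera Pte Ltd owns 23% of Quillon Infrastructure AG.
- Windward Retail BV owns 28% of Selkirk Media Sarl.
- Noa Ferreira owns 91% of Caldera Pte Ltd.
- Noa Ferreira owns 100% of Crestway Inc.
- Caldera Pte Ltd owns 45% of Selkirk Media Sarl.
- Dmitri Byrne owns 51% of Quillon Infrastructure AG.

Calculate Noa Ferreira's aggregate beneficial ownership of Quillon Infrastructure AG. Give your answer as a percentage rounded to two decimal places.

Noa reaches Quillon along 2 paths.
Via Crestway: 100% × 25% = 25%.
Via Caldera: 91% × 23% = 20.93%.
Total: 25% + 20.93% = 45.93%.

45.93%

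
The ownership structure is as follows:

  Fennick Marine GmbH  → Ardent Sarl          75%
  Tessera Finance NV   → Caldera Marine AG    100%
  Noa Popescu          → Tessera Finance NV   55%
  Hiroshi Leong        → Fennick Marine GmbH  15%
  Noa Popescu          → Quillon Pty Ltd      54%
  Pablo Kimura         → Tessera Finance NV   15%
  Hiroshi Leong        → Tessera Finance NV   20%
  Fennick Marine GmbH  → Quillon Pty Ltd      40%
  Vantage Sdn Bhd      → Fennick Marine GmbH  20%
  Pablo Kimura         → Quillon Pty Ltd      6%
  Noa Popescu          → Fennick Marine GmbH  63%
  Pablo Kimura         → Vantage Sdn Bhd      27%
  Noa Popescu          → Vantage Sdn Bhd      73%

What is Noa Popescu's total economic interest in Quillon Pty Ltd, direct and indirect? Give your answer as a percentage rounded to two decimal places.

85.04%

Noa reaches Quillon along 3 paths.
Direct stake: 54% = 54%.
Via Vantage → Fennick: 73% × 20% × 40% = 5.84%.
Via Fennick: 63% × 40% = 25.2%.
Total: 54% + 5.84% + 25.2% = 85.04%.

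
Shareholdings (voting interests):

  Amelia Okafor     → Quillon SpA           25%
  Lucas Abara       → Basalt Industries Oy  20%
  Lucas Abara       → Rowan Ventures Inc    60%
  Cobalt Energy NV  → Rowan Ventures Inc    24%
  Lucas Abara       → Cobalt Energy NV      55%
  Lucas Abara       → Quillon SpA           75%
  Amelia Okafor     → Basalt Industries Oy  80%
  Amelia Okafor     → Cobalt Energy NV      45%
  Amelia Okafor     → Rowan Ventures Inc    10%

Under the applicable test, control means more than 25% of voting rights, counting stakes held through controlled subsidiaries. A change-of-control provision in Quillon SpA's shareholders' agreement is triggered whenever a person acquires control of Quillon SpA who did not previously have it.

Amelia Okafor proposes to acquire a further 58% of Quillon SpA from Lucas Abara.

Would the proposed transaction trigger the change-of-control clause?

Yes

The purchase adds only to Amelia's holdings (Lucas's stake shrinks), so Amelia is the only person who could newly come to control Quillon.
Amelia holds 45% of Cobalt, so Amelia controls Cobalt.
Amelia holds 80% of Basalt, so Amelia controls Basalt.
Cobalt and Amelia together hold 24% + 10% = 34% of Rowan, so Amelia controls Rowan.
In Quillon, Amelia's side holds only 25%, not > 25%.
So before the transaction, Amelia does not control Quillon.
After the purchase, Amelia's direct stake in Quillon rises to 25% + 58% = 83%, and Lucas's stake falls to 17%.
Amelia holds 83% of Quillon, so Amelia controls Quillon.
Amelia did not control Quillon before and does after, so the clause is triggered.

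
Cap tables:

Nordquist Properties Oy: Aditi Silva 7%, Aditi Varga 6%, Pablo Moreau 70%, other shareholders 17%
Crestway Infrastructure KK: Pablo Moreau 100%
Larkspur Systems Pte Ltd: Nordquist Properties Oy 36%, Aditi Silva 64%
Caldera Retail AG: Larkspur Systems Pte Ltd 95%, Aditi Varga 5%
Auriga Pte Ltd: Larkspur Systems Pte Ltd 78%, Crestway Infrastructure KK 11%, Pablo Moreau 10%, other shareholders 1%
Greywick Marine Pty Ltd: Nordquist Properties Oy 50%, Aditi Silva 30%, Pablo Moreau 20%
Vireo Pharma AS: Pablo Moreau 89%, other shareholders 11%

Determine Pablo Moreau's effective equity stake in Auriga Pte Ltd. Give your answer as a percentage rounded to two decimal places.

Pablo reaches Auriga along 3 paths.
Via Nordquist → Larkspur: 70% × 36% × 78% = 19.656%.
Via Crestway: 100% × 11% = 11%.
Direct stake: 10% = 10%.
Total: 19.656% + 11% + 10% = 40.656%.
Rounded: 40.66%.

40.66%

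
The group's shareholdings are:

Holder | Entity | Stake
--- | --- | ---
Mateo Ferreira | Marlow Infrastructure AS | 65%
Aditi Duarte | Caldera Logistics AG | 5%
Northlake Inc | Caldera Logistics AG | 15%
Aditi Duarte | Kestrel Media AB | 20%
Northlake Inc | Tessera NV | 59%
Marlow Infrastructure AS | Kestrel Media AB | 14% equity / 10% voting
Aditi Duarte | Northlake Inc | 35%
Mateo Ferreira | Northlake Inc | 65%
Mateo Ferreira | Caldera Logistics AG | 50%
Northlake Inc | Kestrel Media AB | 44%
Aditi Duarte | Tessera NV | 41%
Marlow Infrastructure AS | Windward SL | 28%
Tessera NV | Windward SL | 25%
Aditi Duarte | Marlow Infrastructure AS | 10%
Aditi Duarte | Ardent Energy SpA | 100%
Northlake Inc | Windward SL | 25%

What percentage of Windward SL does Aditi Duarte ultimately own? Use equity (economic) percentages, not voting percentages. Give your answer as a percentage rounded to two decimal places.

Aditi reaches Windward along 4 paths.
Via Marlow: 10% × 28% = 2.8%.
Via Northlake: 35% × 25% = 8.75%.
Via Tessera: 41% × 25% = 10.25%.
Via Northlake → Tessera: 35% × 59% × 25% = 5.1625%.
Total: 2.8% + 8.75% + 10.25% + 5.1625% = 26.9625%.
Rounded: 26.96%.

26.96%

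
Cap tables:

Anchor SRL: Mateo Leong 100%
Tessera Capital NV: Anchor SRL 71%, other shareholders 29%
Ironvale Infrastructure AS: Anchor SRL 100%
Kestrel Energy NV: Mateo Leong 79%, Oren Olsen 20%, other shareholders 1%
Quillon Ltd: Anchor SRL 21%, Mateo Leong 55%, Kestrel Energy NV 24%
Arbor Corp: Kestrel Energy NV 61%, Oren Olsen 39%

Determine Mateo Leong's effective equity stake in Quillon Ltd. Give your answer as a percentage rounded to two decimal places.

Mateo reaches Quillon along 3 paths.
Via Anchor: 100% × 21% = 21%.
Direct stake: 55% = 55%.
Via Kestrel: 79% × 24% = 18.96%.
Total: 21% + 55% + 18.96% = 94.96%.

94.96%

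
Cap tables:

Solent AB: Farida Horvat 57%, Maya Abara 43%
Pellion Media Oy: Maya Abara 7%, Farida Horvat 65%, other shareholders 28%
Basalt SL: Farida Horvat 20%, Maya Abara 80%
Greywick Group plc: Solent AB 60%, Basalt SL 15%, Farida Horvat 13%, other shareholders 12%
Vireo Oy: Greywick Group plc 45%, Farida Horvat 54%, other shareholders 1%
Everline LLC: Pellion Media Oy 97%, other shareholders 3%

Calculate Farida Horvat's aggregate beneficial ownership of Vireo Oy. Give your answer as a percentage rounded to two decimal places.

Farida reaches Vireo along 4 paths.
Via Solent → Greywick: 57% × 60% × 45% = 15.39%.
Via Basalt → Greywick: 20% × 15% × 45% = 1.35%.
Via Greywick: 13% × 45% = 5.85%.
Direct stake: 54% = 54%.
Total: 15.39% + 1.35% + 5.85% + 54% = 76.59%.

76.59%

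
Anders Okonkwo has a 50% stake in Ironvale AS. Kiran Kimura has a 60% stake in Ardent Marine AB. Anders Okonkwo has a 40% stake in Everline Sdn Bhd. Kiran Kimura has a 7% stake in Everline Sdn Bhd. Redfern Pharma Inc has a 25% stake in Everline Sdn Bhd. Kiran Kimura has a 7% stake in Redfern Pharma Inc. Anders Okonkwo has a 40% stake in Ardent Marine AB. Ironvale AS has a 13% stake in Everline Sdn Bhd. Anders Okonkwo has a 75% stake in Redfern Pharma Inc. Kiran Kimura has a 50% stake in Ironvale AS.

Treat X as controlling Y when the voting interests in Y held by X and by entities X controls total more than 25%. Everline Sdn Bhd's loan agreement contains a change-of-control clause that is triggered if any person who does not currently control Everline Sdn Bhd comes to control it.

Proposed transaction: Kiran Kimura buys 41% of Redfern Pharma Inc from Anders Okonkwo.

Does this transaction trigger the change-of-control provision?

The purchase adds only to Kiran's holdings (Anders's stake shrinks), so Kiran is the only person who could newly come to control Everline.
Kiran holds 50% of Ironvale, so Kiran controls Ironvale.
Kiran holds 60% of Ardent, so Kiran controls Ardent.
In Everline, Kiran's side holds only 7% + 13% = 20%, not > 25%.
So before the transaction, Kiran does not control Everline.
After the purchase, Kiran's direct stake in Redfern rises to 7% + 41% = 48%, and Anders's stake falls to 34%.
Kiran holds 48% of Redfern, so Kiran controls Redfern.
Kiran and Redfern and Ironvale together hold 7% + 25% + 13% = 45% of Everline, so Kiran controls Everline.
Kiran did not control Everline before and does after, so the clause is triggered.

Yes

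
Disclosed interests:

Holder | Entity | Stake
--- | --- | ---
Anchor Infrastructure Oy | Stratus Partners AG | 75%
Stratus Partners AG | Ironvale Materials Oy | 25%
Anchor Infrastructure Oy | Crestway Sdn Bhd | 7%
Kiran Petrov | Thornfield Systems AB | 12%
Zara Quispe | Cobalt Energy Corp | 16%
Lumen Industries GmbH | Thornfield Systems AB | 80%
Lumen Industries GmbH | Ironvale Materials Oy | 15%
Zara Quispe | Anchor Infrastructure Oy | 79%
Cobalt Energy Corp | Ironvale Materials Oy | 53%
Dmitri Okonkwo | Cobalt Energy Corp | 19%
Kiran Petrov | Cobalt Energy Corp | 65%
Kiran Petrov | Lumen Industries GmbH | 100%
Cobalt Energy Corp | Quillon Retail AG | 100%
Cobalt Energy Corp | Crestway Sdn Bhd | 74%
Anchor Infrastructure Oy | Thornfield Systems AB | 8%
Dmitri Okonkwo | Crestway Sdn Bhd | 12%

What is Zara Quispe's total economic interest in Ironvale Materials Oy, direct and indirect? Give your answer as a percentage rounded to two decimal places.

Zara reaches Ironvale along 2 paths.
Via Cobalt: 16% × 53% = 8.48%.
Via Anchor → Stratus: 79% × 75% × 25% = 14.8125%.
Total: 8.48% + 14.8125% = 23.2925%.
Rounded: 23.29%.

23.29%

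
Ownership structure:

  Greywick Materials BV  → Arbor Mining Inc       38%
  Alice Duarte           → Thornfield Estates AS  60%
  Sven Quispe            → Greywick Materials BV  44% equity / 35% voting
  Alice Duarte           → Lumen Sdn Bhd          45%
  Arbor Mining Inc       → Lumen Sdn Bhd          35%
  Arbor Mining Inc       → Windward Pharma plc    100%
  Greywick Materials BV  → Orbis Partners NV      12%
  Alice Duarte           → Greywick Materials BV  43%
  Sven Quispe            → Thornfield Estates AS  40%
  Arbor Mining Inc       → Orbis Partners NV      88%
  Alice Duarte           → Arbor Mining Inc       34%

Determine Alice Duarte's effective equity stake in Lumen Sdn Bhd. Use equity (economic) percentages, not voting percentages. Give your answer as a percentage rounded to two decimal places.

Alice reaches Lumen along 3 paths.
Via Greywick → Arbor: 43% × 38% × 35% = 5.719%.
Via Arbor: 34% × 35% = 11.9%.
Direct stake: 45% = 45%.
Total: 5.719% + 11.9% + 45% = 62.619%.
Rounded: 62.62%.

62.62%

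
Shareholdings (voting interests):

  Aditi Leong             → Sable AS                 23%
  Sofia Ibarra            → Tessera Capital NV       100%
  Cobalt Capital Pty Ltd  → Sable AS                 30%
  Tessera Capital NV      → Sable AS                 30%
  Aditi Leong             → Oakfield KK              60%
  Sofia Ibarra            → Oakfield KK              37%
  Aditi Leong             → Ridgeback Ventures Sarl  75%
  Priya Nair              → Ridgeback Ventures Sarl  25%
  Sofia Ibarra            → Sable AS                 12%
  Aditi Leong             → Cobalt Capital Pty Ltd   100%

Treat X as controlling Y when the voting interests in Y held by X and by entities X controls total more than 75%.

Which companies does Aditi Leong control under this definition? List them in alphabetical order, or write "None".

Cobalt Capital Pty Ltd

Aditi holds 100% of Cobalt, so Aditi controls Cobalt.
No other company's threshold is met.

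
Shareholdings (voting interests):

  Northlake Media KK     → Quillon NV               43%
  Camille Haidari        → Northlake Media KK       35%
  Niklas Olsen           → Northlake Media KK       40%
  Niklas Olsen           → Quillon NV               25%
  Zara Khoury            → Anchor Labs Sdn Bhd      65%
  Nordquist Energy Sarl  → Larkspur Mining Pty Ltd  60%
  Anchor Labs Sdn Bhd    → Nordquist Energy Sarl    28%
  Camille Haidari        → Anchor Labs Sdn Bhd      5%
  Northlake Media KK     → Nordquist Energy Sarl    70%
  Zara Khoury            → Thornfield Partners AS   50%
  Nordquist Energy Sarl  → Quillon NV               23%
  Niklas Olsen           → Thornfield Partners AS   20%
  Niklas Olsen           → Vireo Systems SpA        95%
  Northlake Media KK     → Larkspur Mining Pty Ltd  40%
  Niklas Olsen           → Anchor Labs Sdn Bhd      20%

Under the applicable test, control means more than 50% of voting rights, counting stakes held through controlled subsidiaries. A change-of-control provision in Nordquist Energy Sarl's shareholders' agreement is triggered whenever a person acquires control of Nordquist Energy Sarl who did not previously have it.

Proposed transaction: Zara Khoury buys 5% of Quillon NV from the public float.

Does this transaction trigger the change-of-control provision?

No

The purchase changes only Zara's holdings, so Zara is the only person who could newly come to control Nordquist.
Zara holds 65% of Anchor, so Zara controls Anchor.
In Nordquist, Zara's side holds only 28%, not > 50%.
So before the transaction, Zara does not control Nordquist.
After the purchase, Zara holds 5% of Quillon directly.
Zara's side now holds 5% of Quillon, not > 50%, so Zara still does not control Quillon.
After the transaction, Zara's side holds 28% of Nordquist, not > 50%, so Zara still does not control Nordquist.
No new person acquires control, so the clause is not triggered.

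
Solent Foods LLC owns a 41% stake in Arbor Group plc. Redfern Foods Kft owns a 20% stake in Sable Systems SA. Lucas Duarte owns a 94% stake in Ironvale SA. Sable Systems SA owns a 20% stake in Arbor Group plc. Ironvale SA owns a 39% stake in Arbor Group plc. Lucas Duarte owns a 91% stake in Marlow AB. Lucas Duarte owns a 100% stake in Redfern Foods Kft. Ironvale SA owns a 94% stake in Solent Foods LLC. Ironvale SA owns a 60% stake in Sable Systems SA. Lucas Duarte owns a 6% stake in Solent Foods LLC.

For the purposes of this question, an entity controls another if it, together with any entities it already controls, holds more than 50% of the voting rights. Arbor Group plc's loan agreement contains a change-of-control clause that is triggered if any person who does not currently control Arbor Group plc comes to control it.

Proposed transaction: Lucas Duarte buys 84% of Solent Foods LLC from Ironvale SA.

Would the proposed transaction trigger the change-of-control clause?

The purchase adds only to Lucas's holdings (Ironvale's stake shrinks), so Lucas is the only person who could newly come to control Arbor.
Lucas holds 94% of Ironvale, so Lucas controls Ironvale.
Lucas and Ironvale together hold 6% + 94% = 100% of Solent, so Lucas controls Solent.
Lucas holds 100% of Redfern, so Lucas controls Redfern.
Redfern and Ironvale together hold 20% + 60% = 80% of Sable, so Lucas controls Sable.
Ironvale and Solent and Sable together hold 39% + 41% + 20% = 100% of Arbor, so Lucas controls Arbor.
So Lucas already controls Arbor before the transaction.
After the purchase, Lucas's direct stake in Solent rises to 6% + 84% = 90%, and Ironvale's stake falls to 10%.
Lucas controlled Arbor already, so this is not a new person acquiring control; every other person's position is unchanged or reduced.
No new person acquires control, so the clause is not triggered.

No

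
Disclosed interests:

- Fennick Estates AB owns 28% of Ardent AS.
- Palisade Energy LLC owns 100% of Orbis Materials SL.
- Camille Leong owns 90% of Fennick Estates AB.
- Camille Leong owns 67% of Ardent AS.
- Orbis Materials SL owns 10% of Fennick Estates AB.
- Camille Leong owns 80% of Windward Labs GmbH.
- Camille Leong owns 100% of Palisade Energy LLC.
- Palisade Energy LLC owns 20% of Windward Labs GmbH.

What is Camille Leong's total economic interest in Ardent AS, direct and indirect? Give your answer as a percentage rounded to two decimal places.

95.00%

Camille reaches Ardent along 3 paths.
Via Palisade → Orbis → Fennick: 100% × 100% × 10% × 28% = 2.8%.
Via Fennick: 90% × 28% = 25.2%.
Direct stake: 67% = 67%.
Total: 2.8% + 25.2% + 67% = 95%.
Rounded: 95.00%.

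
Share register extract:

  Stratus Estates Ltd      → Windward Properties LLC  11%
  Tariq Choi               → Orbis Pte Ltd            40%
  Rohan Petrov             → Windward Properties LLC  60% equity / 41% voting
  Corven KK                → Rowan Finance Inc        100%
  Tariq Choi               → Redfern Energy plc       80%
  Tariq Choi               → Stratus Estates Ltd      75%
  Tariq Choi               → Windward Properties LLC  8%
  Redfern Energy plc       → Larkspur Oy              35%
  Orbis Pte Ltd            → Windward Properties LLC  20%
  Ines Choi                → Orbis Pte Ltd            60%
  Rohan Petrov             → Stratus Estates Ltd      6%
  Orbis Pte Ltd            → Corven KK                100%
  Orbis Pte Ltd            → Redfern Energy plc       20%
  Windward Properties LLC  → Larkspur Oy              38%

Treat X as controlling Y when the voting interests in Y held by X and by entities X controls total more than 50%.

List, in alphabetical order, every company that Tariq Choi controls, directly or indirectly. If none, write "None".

Tariq holds 75% of Stratus, so Tariq controls Stratus.
Tariq holds 80% of Redfern, so Tariq controls Redfern.
No other company's threshold is met.

Redfern Energy plc, Stratus Estates Ltd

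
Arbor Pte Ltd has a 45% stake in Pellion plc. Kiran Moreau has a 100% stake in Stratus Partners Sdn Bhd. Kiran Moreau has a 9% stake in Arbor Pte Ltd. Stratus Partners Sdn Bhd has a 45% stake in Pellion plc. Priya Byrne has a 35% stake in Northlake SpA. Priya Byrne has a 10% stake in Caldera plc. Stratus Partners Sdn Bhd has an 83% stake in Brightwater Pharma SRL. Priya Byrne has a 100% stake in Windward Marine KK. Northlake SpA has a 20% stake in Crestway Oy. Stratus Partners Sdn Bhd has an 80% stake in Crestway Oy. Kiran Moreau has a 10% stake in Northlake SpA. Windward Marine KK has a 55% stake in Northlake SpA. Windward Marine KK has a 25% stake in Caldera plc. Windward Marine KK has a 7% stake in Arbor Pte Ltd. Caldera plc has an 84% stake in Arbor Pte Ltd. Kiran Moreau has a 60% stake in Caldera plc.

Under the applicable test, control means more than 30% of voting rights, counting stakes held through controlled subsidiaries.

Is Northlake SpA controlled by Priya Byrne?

Yes

Priya holds 100% of Windward, so Priya controls Windward.
Priya and Windward together hold 35% + 55% = 90% of Northlake, so Priya controls Northlake.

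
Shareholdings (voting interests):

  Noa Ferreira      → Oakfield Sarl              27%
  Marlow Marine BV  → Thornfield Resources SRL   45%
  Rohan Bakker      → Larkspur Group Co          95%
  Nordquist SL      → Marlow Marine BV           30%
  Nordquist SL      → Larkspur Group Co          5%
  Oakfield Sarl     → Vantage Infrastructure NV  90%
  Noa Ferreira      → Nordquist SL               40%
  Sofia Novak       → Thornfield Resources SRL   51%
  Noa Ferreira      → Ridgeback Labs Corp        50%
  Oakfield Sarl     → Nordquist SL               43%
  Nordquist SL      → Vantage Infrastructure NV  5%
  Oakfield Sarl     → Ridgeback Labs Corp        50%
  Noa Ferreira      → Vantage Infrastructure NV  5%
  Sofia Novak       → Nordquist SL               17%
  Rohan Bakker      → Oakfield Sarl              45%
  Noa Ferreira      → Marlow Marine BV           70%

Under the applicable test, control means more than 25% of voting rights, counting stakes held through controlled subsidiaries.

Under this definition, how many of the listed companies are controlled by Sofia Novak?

1

Sofia holds 51% of Thornfield, so Sofia controls Thornfield.
No other company's threshold is met.
Sofia controls 1 company.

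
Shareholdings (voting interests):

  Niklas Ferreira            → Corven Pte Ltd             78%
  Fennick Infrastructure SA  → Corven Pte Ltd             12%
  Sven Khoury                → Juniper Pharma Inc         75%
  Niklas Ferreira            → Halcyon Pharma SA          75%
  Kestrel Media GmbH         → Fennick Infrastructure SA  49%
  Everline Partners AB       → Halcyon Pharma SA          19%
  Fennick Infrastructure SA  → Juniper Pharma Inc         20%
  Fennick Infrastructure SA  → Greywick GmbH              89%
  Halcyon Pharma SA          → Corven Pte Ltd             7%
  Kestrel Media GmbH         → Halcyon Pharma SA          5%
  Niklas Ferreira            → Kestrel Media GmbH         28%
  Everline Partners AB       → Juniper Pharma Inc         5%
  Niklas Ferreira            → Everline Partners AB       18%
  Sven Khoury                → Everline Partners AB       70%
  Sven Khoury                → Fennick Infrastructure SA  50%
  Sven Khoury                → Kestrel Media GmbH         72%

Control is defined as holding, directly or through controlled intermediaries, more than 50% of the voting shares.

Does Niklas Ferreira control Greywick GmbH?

No

Niklas holds 75% of Halcyon, so Niklas controls Halcyon.
Niklas and Halcyon together hold 78% + 7% = 85% of Corven, so Niklas controls Corven.
Neither Niklas nor any entity Niklas controls holds any voting interest in Greywick.
So Niklas does not control Greywick.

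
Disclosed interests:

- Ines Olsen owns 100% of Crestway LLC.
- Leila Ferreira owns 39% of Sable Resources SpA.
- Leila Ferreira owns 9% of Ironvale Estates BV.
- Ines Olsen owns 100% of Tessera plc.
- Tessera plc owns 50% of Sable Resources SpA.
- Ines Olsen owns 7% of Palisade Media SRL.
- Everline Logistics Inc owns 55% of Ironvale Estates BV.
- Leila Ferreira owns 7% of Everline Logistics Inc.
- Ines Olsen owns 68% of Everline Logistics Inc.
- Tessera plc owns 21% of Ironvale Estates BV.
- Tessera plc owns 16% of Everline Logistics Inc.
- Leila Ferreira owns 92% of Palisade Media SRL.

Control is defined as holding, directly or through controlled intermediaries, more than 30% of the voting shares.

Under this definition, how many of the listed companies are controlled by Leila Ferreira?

Leila holds 39% of Sable, so Leila controls Sable.
Leila holds 92% of Palisade, so Leila controls Palisade.
No other company's threshold is met.
Leila controls 2 companies.

2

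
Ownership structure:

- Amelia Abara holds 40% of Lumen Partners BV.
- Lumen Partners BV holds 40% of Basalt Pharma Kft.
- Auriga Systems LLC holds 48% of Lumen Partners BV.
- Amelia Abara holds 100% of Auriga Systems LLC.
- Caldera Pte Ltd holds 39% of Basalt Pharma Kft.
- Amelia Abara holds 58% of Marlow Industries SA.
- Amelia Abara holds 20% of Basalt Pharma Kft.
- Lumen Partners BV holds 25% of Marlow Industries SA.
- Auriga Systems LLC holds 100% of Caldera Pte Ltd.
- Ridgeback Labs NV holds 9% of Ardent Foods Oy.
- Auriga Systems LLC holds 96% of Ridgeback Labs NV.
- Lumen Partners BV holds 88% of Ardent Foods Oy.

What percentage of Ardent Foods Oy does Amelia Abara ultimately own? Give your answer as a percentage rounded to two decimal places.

Amelia reaches Ardent along 3 paths.
Via Auriga → Lumen: 100% × 48% × 88% = 42.24%.
Via Lumen: 40% × 88% = 35.2%.
Via Auriga → Ridgeback: 100% × 96% × 9% = 8.64%.
Total: 42.24% + 35.2% + 8.64% = 86.08%.

86.08%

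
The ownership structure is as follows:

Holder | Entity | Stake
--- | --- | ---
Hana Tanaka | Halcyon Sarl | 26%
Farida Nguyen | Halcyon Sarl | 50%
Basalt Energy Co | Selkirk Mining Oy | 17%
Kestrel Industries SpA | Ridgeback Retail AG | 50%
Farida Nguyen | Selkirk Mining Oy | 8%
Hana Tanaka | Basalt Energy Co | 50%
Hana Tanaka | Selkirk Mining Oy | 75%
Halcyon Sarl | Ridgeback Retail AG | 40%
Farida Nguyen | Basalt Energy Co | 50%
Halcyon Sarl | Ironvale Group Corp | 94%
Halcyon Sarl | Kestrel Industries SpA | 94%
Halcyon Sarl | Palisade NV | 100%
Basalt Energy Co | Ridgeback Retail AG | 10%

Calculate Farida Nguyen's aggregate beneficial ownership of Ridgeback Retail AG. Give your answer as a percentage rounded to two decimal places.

48.50%

Farida reaches Ridgeback along 3 paths.
Via Halcyon: 50% × 40% = 20%.
Via Basalt: 50% × 10% = 5%.
Via Halcyon → Kestrel: 50% × 94% × 50% = 23.5%.
Total: 20% + 5% + 23.5% = 48.5%.
Rounded: 48.50%.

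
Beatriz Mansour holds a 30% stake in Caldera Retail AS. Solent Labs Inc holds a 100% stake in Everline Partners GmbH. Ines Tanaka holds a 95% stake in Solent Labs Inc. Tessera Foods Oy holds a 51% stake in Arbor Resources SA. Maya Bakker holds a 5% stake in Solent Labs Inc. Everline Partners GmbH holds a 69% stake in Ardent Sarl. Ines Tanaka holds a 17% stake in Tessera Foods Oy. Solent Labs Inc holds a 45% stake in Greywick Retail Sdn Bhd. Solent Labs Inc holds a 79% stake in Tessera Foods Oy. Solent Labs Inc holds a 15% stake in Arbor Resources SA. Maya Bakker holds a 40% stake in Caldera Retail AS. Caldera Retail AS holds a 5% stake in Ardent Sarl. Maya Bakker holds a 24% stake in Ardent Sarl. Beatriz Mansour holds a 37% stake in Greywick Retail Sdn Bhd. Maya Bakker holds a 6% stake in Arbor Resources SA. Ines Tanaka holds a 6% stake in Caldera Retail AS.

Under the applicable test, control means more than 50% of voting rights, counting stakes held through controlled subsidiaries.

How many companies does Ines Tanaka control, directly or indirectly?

5

Ines holds 95% of Solent, so Ines controls Solent.
Solent holds 100% of Everline, so Ines controls Everline.
Solent and Ines together hold 79% + 17% = 96% of Tessera, so Ines controls Tessera.
Everline holds 69% of Ardent, so Ines controls Ardent.
Solent and Tessera together hold 15% + 51% = 66% of Arbor, so Ines controls Arbor.
No other company's threshold is met.
Ines controls 5 companies.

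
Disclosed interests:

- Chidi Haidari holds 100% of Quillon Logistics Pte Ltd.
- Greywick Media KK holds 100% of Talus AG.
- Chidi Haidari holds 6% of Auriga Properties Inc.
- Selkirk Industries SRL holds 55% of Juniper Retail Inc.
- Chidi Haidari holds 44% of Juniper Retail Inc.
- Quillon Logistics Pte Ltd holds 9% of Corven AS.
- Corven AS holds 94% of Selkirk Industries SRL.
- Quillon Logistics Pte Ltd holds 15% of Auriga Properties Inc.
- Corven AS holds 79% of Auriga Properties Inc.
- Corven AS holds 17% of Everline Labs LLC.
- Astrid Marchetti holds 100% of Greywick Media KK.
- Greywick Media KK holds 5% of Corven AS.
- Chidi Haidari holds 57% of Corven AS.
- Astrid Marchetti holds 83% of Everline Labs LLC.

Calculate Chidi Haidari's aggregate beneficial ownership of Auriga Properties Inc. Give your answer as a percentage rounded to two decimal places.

73.14%

Chidi reaches Auriga along 4 paths.
Via Quillon: 100% × 15% = 15%.
Direct stake: 6% = 6%.
Via Quillon → Corven: 100% × 9% × 79% = 7.11%.
Via Corven: 57% × 79% = 45.03%.
Total: 15% + 6% + 7.11% + 45.03% = 73.14%.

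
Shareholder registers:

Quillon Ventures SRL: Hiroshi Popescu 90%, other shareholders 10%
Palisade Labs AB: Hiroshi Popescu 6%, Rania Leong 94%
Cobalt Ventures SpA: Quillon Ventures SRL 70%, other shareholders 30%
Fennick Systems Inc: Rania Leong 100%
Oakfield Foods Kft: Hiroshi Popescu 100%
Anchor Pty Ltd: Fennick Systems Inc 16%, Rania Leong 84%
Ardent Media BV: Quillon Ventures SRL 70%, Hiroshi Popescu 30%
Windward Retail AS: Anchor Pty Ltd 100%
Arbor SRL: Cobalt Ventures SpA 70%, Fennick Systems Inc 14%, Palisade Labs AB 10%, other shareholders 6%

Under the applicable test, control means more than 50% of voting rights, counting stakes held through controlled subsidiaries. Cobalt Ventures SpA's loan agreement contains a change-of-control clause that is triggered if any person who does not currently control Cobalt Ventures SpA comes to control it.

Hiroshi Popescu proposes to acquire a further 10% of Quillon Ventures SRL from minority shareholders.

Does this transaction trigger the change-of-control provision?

The purchase changes only Hiroshi's holdings, so Hiroshi is the only person who could newly come to control Cobalt.
Hiroshi holds 90% of Quillon, so Hiroshi controls Quillon.
Quillon holds 70% of Cobalt, so Hiroshi controls Cobalt.
So Hiroshi already controls Cobalt before the transaction.
After the purchase, Hiroshi's direct stake in Quillon rises to 90% + 10% = 100%.
Hiroshi controlled Cobalt already, so this is not a new person acquiring control; every other person's position is unchanged or reduced.
No new person acquires control, so the clause is not triggered.

No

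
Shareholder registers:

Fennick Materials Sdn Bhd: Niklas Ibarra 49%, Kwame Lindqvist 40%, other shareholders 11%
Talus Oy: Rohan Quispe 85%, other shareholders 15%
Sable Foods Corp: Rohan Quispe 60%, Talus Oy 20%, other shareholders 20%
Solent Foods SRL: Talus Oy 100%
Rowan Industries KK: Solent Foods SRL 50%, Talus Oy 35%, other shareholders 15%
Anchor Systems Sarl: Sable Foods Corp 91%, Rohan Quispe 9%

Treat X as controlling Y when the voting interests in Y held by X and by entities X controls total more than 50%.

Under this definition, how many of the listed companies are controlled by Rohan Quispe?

5

Rohan holds 85% of Talus, so Rohan controls Talus.
Rohan and Talus together hold 60% + 20% = 80% of Sable, so Rohan controls Sable.
Talus holds 100% of Solent, so Rohan controls Solent.
Solent and Talus together hold 50% + 35% = 85% of Rowan, so Rohan controls Rowan.
Sable and Rohan together hold 91% + 9% = 100% of Anchor, so Rohan controls Anchor.
No other company's threshold is met.
Rohan controls 5 companies.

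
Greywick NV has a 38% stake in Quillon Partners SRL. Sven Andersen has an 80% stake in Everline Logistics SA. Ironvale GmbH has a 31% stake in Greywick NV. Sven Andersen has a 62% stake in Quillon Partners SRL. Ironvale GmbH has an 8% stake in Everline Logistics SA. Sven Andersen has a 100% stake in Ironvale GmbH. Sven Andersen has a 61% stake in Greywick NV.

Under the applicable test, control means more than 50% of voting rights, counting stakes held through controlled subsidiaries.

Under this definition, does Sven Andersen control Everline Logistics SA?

Sven holds 100% of Ironvale, so Sven controls Ironvale.
Sven and Ironvale together hold 80% + 8% = 88% of Everline, so Sven controls Everline.

Yes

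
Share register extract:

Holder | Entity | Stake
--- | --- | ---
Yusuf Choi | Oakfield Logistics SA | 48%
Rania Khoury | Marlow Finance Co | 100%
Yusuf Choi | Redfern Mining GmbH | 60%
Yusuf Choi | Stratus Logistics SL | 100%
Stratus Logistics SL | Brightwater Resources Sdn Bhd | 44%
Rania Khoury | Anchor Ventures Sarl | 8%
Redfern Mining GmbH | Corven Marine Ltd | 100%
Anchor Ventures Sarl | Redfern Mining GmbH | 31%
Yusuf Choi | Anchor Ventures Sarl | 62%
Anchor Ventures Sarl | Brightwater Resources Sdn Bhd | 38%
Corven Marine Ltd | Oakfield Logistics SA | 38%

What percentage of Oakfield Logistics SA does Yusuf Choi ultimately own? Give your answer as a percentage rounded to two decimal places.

78.10%

Yusuf reaches Oakfield along 3 paths.
Direct stake: 48% = 48%.
Via Redfern → Corven: 60% × 100% × 38% = 22.8%.
Via Anchor → Redfern → Corven: 62% × 31% × 100% × 38% = 7.3036%.
Total: 48% + 22.8% + 7.3036% = 78.1036%.
Rounded: 78.10%.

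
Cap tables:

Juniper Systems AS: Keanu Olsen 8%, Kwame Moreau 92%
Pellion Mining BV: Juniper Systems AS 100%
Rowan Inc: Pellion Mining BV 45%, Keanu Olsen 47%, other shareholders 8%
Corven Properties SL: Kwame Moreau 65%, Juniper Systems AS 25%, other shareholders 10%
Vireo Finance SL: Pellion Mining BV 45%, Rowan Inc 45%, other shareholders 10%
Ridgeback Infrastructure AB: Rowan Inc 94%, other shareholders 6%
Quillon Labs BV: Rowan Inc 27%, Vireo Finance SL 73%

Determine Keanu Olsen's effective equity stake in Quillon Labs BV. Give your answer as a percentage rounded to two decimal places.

Keanu reaches Quillon along 5 paths.
Via Juniper → Pellion → Rowan: 8% × 100% × 45% × 27% = 0.972%.
Via Rowan: 47% × 27% = 12.69%.
Via Juniper → Pellion → Vireo: 8% × 100% × 45% × 73% = 2.628%.
Via Juniper → Pellion → Rowan → Vireo: 8% × 100% × 45% × 45% × 73% = 1.1826%.
Via Rowan → Vireo: 47% × 45% × 73% = 15.4395%.
Total: 0.972% + 12.69% + 2.628% + 1.1826% + 15.4395% = 32.9121%.
Rounded: 32.91%.

32.91%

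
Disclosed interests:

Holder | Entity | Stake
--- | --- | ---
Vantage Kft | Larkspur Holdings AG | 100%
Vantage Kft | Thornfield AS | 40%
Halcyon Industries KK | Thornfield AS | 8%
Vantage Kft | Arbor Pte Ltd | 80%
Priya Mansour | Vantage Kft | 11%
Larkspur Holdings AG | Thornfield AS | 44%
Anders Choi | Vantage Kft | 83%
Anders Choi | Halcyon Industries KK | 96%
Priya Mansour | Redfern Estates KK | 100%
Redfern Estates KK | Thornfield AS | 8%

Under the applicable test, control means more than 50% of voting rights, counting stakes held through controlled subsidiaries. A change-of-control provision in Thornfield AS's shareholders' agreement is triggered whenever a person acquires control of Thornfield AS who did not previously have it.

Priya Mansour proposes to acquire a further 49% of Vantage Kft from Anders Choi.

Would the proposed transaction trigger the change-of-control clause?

Yes

The purchase adds only to Priya's holdings (Anders's stake shrinks), so Priya is the only person who could newly come to control Thornfield.
Priya holds 100% of Redfern, so Priya controls Redfern.
In Thornfield, Priya's side holds only 8%, not > 50%.
So before the transaction, Priya does not control Thornfield.
After the purchase, Priya's direct stake in Vantage rises to 11% + 49% = 60%, and Anders's stake falls to 34%.
Priya holds 60% of Vantage, so Priya controls Vantage.
Vantage holds 100% of Larkspur, so Priya controls Larkspur.
Vantage and Larkspur and Redfern together hold 40% + 44% + 8% = 92% of Thornfield, so Priya controls Thornfield.
Priya did not control Thornfield before and does after, so the clause is triggered.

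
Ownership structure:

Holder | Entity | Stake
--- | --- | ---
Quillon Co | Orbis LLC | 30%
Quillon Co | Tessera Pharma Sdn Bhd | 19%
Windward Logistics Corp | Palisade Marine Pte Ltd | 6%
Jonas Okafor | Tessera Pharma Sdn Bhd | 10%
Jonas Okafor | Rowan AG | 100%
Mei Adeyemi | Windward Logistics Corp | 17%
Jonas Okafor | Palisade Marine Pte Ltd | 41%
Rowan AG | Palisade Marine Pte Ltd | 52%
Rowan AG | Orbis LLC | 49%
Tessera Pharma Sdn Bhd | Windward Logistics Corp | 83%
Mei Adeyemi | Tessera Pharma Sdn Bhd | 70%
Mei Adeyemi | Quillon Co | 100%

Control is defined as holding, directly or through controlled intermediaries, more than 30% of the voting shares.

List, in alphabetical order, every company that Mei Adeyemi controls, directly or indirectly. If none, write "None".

Mei holds 100% of Quillon, so Mei controls Quillon.
Quillon and Mei together hold 19% + 70% = 89% of Tessera, so Mei controls Tessera.
Tessera and Mei together hold 83% + 17% = 100% of Windward, so Mei controls Windward.
No other company's threshold is met.

Quillon Co, Tessera Pharma Sdn Bhd, Windward Logistics Corp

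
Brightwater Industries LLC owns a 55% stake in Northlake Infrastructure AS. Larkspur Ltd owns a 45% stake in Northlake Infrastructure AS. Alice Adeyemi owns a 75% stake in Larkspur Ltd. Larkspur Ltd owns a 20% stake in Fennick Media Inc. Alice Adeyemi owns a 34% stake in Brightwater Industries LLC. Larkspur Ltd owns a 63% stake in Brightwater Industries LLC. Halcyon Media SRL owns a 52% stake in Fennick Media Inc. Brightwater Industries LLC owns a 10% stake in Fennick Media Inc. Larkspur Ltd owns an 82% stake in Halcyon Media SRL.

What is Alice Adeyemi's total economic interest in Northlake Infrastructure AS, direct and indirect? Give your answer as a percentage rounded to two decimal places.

78.44%

Alice reaches Northlake along 3 paths.
Via Brightwater: 34% × 55% = 18.7%.
Via Larkspur → Brightwater: 75% × 63% × 55% = 25.9875%.
Via Larkspur: 75% × 45% = 33.75%.
Total: 18.7% + 25.9875% + 33.75% = 78.4375%.
Rounded: 78.44%.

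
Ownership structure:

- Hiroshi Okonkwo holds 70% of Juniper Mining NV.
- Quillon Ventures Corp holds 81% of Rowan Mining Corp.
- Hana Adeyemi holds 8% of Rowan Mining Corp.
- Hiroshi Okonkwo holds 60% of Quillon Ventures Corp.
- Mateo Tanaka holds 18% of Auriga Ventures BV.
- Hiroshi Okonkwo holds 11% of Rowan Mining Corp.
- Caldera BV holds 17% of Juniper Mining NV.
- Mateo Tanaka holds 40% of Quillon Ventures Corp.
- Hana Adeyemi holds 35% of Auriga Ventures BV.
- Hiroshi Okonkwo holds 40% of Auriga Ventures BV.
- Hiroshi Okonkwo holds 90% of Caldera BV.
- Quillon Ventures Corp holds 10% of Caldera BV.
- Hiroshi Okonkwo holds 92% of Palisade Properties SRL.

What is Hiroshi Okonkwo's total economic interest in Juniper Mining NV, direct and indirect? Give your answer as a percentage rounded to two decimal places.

Hiroshi reaches Juniper along 3 paths.
Direct stake: 70% = 70%.
Via Caldera: 90% × 17% = 15.3%.
Via Quillon → Caldera: 60% × 10% × 17% = 1.02%.
Total: 70% + 15.3% + 1.02% = 86.32%.

86.32%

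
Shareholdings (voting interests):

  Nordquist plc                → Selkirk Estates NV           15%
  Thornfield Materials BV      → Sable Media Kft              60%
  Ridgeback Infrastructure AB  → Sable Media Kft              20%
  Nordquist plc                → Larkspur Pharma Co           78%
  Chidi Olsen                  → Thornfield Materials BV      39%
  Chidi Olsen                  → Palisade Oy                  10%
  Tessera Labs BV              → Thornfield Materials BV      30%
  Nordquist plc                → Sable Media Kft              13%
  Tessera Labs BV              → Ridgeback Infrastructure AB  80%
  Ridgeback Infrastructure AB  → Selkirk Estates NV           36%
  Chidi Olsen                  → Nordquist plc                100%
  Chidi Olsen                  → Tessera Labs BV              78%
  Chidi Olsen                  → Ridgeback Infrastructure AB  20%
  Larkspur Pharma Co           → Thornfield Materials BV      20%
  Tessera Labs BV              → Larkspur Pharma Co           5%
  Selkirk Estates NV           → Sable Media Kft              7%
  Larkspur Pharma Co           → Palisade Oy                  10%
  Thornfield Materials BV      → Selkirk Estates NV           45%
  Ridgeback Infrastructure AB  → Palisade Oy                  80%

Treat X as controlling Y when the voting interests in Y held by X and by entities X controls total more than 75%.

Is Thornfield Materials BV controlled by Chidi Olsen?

Yes

Chidi holds 78% of Tessera, so Chidi controls Tessera.
Chidi holds 100% of Nordquist, so Chidi controls Nordquist.
Nordquist and Tessera together hold 78% + 5% = 83% of Larkspur, so Chidi controls Larkspur.
Chidi and Larkspur and Tessera together hold 39% + 20% + 30% = 89% of Thornfield, so Chidi controls Thornfield.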